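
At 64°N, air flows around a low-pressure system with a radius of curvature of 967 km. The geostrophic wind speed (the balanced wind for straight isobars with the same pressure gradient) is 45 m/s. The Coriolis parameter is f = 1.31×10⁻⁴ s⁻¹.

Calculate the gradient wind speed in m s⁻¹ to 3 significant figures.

Around a low, centrifugal force acts outward with Coriolis, so pressure-gradient force balances both:
(1/ρ)|∂P/∂n| = fV + V²/R  →  V² + fR·V − fR·V_g = 0
With fR = 1.31×10⁻⁴ × 967×10³ m = 127 m/s:
V = [−fR + √((fR)² + 4 fR V_g)]/2 = [−127 + √(127² + 4×127×45)]/2 = 35.2 m/s
Subgeostrophic (V < V_g = 45 m/s), as expected around a low.

35.2 m s⁻¹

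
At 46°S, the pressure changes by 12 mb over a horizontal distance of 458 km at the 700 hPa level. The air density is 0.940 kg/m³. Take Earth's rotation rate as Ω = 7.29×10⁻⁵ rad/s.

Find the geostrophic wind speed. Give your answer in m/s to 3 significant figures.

26.6 m/s

Coriolis parameter at 46°S:
f = 2Ω sin φ = 2 × 7.29×10⁻⁵ × sin 46° = 1.05×10⁻⁴ s⁻¹
Pressure gradient: |∂P/∂n| = 1200 Pa / 458000 m = 2.62×10⁻³ Pa/m
Geostrophic balance (pressure-gradient force = Coriolis force):
V_g = (1/(fρ)) |∂P/∂n| = 2.62×10⁻³ / (1.05×10⁻⁴ × 0.940) = 26.6 m/s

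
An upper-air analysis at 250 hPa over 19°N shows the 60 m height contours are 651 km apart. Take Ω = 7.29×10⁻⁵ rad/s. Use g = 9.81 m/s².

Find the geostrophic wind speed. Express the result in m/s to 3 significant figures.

Coriolis parameter at 19°N:
f = 2Ω sin φ = 2 × 7.29×10⁻⁵ × sin 19° = 4.75×10⁻⁵ s⁻¹
Height gradient: |∂Z/∂n| = 60 m / 651000 m = 9.22×10⁻⁵
On a pressure surface, geostrophic balance gives V_g = (g/f)|∂Z/∂n|:
V_g = 9.81 × 9.22×10⁻⁵ / 4.75×10⁻⁵ = 19.0 m/s

19.0 m/s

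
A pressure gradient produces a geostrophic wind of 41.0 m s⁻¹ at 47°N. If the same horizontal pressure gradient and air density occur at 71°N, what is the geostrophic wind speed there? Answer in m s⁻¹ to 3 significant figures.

With the same pressure gradient and density, V_g ∝ 1/f ∝ 1/sin φ.
V₂ = V₁ · sin φ₁ / sin φ₂ = 41.0 × sin 47° / sin 71°
V₂ = 41.0 × 0.7314/0.9455 = 31.7 m s⁻¹

31.7 m s⁻¹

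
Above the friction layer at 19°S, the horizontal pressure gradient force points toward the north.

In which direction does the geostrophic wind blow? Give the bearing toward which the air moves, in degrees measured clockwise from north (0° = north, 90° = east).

270°

The pressure-gradient force points toward the north (bearing 000°).
Geostrophic balance: in the Southern Hemisphere the Coriolis force deflects motion to the left, so the geostrophic wind blows 90° to the left of the pressure-gradient force (low pressure on the right).
Rotating 000° by 90° counterclockwise gives 270° — the wind blows toward the west.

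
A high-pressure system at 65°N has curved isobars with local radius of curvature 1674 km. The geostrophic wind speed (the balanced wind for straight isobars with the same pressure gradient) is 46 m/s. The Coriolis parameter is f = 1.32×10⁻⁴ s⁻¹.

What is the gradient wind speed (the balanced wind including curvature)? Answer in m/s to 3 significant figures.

Around a high, pressure-gradient force acts outward with centrifugal, so Coriolis balances both:
fV = (1/ρ)|∂P/∂n| + V²/R  →  V² − fR·V + fR·V_g = 0
With fR = 1.32×10⁻⁴ × 1674×10³ m = 221 m/s:
V = [fR − √((fR)² − 4 fR V_g)]/2 = [221 − √(221² − 4×221×46)]/2 = 65.3 m/s
Supergeostrophic (V > V_g = 46 m/s), as expected around a high.

65.3 m/s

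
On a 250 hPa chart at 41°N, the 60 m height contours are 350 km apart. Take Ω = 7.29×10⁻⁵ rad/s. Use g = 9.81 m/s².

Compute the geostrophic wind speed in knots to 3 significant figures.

Coriolis parameter at 41°N:
f = 2Ω sin φ = 2 × 7.29×10⁻⁵ × sin 41° = 9.57×10⁻⁵ s⁻¹
Height gradient: |∂Z/∂n| = 60 m / 350000 m = 1.71×10⁻⁴
On a pressure surface, geostrophic balance gives V_g = (g/f)|∂Z/∂n|:
V_g = 9.81 × 1.71×10⁻⁴ / 9.57×10⁻⁵ = 17.6 m/s
Converting: 17.6 m/s × 1.944 = 34.2 knots

34.2 knots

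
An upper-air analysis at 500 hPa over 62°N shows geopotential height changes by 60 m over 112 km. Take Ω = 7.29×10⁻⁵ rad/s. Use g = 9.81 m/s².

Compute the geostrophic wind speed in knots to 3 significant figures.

Coriolis parameter at 62°N:
f = 2Ω sin φ = 2 × 7.29×10⁻⁵ × sin 62° = 1.29×10⁻⁴ s⁻¹
Height gradient: |∂Z/∂n| = 60 m / 112000 m = 5.36×10⁻⁴
On a pressure surface, geostrophic balance gives V_g = (g/f)|∂Z/∂n|:
V_g = 9.81 × 5.36×10⁻⁴ / 1.29×10⁻⁴ = 40.8 m/s
Converting: 40.8 m/s × 1.944 = 79.4 knots

79.4 knots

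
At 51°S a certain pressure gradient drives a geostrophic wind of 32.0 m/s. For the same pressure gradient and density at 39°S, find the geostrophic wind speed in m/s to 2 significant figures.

40 m/s

With the same pressure gradient and density, V_g ∝ 1/f ∝ 1/sin φ.
V₂ = V₁ · sin φ₁ / sin φ₂ = 32.0 × sin 51° / sin 39°
V₂ = 32.0 × 0.7771/0.6293 = 40 m/s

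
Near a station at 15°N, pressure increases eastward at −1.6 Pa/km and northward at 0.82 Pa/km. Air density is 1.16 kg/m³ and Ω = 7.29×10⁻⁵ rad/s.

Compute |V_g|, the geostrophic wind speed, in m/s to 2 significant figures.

41 m/s

Coriolis parameter at 15°N:
f = 2Ω sin φ = 2 × 7.29×10⁻⁵ × sin 15° = 3.77×10⁻⁵ s⁻¹
Component geostrophic relations (x east, y north):
u_g = −(1/(fρ)) ∂P/∂y,  v_g = (1/(fρ)) ∂P/∂x
u_g = −(0.82×10⁻³)/(3.77×10⁻⁵ × 1.16) = −18.7 m/s;  v_g = (−1.6×10⁻³)/(3.77×10⁻⁵ × 1.16) = −36.6 m/s
|V_g| = √(u_g² + v_g²) = 41.1 m/s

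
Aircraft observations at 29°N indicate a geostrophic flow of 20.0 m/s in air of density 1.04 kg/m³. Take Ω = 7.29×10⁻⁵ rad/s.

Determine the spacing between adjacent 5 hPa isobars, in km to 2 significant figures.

340 km

Coriolis parameter at 29°N:
f = 2Ω sin φ = 2 × 7.29×10⁻⁵ × sin 29° = 7.07×10⁻⁵ s⁻¹
Geostrophic balance rearranged: |∂P/∂n| = f ρ V_g
|∂P/∂n| = 7.07×10⁻⁵ × 1.04 × 20.0 = 1.47×10⁻³ Pa/m
Isobar spacing: Δn = ΔP/|∂P/∂n| = 500 Pa / 1.47×10⁻³ Pa/m = 340078 m ≈ 340 km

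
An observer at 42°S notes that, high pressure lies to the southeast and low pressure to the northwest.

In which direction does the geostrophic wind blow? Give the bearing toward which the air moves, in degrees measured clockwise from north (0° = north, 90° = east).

The pressure-gradient force points toward the northwest (bearing 315°).
Geostrophic balance: in the Southern Hemisphere the Coriolis force deflects motion to the left, so the geostrophic wind blows 90° to the left of the pressure-gradient force (low pressure on the right).
Rotating 315° by 90° counterclockwise gives 225° — the wind blows toward the southwest.

225°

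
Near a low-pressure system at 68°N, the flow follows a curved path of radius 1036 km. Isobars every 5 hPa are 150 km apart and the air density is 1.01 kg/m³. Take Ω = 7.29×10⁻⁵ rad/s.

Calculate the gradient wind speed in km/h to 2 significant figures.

76 km/h

Coriolis parameter at 68°N:
f = 2Ω sin φ = 2 × 7.29×10⁻⁵ × sin 68° = 1.35×10⁻⁴ s⁻¹
Pressure gradient: |∂P/∂n| = 500 Pa / 150000 m = 3.33×10⁻³ Pa/m
Geostrophic speed: V_g = |∂P/∂n|/(fρ) = 3.33×10⁻³/(1.35×10⁻⁴ × 1.01) = 24.4 m/s
Around a low, centrifugal force acts outward with Coriolis, so pressure-gradient force balances both:
(1/ρ)|∂P/∂n| = fV + V²/R  →  V² + fR·V − fR·V_g = 0
With fR = 1.35×10⁻⁴ × 1036×10³ m = 140 m/s:
V = [−fR + √((fR)² + 4 fR V_g)]/2 = [−140 + √(140² + 4×140×24.4)]/2 = 21.2 m/s
Subgeostrophic (V < V_g = 24.4 m/s), as expected around a low.
Converting: 21.2 m/s × 3.6 = 76 km/h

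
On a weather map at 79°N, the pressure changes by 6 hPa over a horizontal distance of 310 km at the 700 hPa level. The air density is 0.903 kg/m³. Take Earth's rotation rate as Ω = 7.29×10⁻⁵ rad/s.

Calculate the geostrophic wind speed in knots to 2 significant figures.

Coriolis parameter at 79°N:
f = 2Ω sin φ = 2 × 7.29×10⁻⁵ × sin 79° = 1.43×10⁻⁴ s⁻¹
Pressure gradient: |∂P/∂n| = 600 Pa / 310000 m = 1.94×10⁻³ Pa/m
Geostrophic balance (pressure-gradient force = Coriolis force):
V_g = (1/(fρ)) |∂P/∂n| = 1.94×10⁻³ / (1.43×10⁻⁴ × 0.903) = 15.0 m/s
Converting: 15.0 m/s × 1.944 = 29 knots

29 knots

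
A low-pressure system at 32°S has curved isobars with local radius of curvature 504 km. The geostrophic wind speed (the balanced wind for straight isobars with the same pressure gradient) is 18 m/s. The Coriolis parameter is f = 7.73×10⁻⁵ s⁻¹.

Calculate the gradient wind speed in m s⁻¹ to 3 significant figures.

Around a low, centrifugal force acts outward with Coriolis, so pressure-gradient force balances both:
(1/ρ)|∂P/∂n| = fV + V²/R  →  V² + fR·V − fR·V_g = 0
With fR = 7.73×10⁻⁵ × 504×10³ m = 39.0 m/s:
V = [−fR + √((fR)² + 4 fR V_g)]/2 = [−39.0 + √(39.0² + 4×39.0×18)]/2 = 13.4 m/s
Subgeostrophic (V < V_g = 18 m/s), as expected around a low.

13.4 m s⁻¹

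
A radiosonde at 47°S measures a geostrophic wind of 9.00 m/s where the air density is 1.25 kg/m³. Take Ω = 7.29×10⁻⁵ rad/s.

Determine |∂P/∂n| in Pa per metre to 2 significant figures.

Coriolis parameter at 47°S:
f = 2Ω sin φ = 2 × 7.29×10⁻⁵ × sin 47° = 1.07×10⁻⁴ s⁻¹
Geostrophic balance rearranged: |∂P/∂n| = f ρ V_g
|∂P/∂n| = 1.07×10⁻⁴ × 1.25 × 9.00 = 1.20×10⁻³ Pa/m

1.2×10⁻³ Pa/m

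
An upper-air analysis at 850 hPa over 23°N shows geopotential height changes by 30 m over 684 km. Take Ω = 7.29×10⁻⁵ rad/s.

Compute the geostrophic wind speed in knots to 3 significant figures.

14.7 knots

Coriolis parameter at 23°N:
f = 2Ω sin φ = 2 × 7.29×10⁻⁵ × sin 23° = 5.70×10⁻⁵ s⁻¹
Height gradient: |∂Z/∂n| = 30 m / 684000 m = 4.39×10⁻⁵
On a pressure surface, geostrophic balance gives V_g = (g/f)|∂Z/∂n|:
V_g = 9.81 × 4.39×10⁻⁵ / 5.70×10⁻⁵ = 7.55 m/s
Converting: 7.55 m/s × 1.944 = 14.7 knots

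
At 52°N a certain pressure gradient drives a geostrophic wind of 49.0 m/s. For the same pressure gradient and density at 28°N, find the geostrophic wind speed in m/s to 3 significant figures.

With the same pressure gradient and density, V_g ∝ 1/f ∝ 1/sin φ.
V₂ = V₁ · sin φ₁ / sin φ₂ = 49.0 × sin 52° / sin 28°
V₂ = 49.0 × 0.7880/0.4695 = 82.2 m/s

82.2 m/s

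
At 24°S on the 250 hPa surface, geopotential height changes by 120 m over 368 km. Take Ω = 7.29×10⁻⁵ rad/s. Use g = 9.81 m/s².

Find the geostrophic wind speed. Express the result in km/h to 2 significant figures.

Coriolis parameter at 24°S:
f = 2Ω sin φ = 2 × 7.29×10⁻⁵ × sin 24° = 5.93×10⁻⁵ s⁻¹
Height gradient: |∂Z/∂n| = 120 m / 368000 m = 3.26×10⁻⁴
On a pressure surface, geostrophic balance gives V_g = (g/f)|∂Z/∂n|:
V_g = 9.81 × 3.26×10⁻⁴ / 5.93×10⁻⁵ = 53.9 m/s
Converting: 53.9 m/s × 3.6 = 190 km/h

190 km/h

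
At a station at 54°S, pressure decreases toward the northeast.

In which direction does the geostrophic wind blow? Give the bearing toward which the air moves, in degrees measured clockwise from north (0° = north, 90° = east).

315°

The pressure-gradient force points toward the northeast (bearing 045°).
Geostrophic balance: in the Southern Hemisphere the Coriolis force deflects motion to the left, so the geostrophic wind blows 90° to the left of the pressure-gradient force (low pressure on the right).
Rotating 045° by 90° counterclockwise gives 315° — the wind blows toward the northwest.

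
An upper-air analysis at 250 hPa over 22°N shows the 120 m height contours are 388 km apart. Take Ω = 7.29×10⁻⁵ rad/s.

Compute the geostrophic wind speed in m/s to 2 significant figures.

56 m/s

Coriolis parameter at 22°N:
f = 2Ω sin φ = 2 × 7.29×10⁻⁵ × sin 22° = 5.46×10⁻⁵ s⁻¹
Height gradient: |∂Z/∂n| = 120 m / 388000 m = 3.09×10⁻⁴
On a pressure surface, geostrophic balance gives V_g = (g/f)|∂Z/∂n|:
V_g = 9.81 × 3.09×10⁻⁴ / 5.46×10⁻⁵ = 55.6 m/s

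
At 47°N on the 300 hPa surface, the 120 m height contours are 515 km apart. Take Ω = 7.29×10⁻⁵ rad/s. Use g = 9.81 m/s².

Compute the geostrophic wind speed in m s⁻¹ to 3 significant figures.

Coriolis parameter at 47°N:
f = 2Ω sin φ = 2 × 7.29×10⁻⁵ × sin 47° = 1.07×10⁻⁴ s⁻¹
Height gradient: |∂Z/∂n| = 120 m / 515000 m = 2.33×10⁻⁴
On a pressure surface, geostrophic balance gives V_g = (g/f)|∂Z/∂n|:
V_g = 9.81 × 2.33×10⁻⁴ / 1.07×10⁻⁴ = 21.4 m/s

21.4 m s⁻¹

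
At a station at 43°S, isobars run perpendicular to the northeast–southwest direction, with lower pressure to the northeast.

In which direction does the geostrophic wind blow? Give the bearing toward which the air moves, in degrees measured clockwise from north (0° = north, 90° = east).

The pressure-gradient force points toward the northeast (bearing 045°).
Geostrophic balance: in the Southern Hemisphere the Coriolis force deflects motion to the left, so the geostrophic wind blows 90° to the left of the pressure-gradient force (low pressure on the right).
Rotating 045° by 90° counterclockwise gives 315° — the wind blows toward the northwest.

315°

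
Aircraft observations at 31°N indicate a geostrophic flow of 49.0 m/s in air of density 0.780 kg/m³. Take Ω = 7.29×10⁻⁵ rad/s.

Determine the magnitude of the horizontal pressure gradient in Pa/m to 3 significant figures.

Coriolis parameter at 31°N:
f = 2Ω sin φ = 2 × 7.29×10⁻⁵ × sin 31° = 7.51×10⁻⁵ s⁻¹
Geostrophic balance rearranged: |∂P/∂n| = f ρ V_g
|∂P/∂n| = 7.51×10⁻⁵ × 0.780 × 49.0 = 2.87×10⁻³ Pa/m

2.87×10⁻³ Pa/m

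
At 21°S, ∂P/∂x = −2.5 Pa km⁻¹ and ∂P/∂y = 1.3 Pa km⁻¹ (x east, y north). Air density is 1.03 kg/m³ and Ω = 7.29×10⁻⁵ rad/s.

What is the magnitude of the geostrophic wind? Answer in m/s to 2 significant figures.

Coriolis parameter at 21°S:
f = 2Ω sin φ = 2 × 7.29×10⁻⁵ × sin 21° = 5.23×10⁻⁵ s⁻¹
In the Southern Hemisphere f is negative: f = −5.23×10⁻⁵ s⁻¹.
Component geostrophic relations (x east, y north):
u_g = −(1/(fρ)) ∂P/∂y,  v_g = (1/(fρ)) ∂P/∂x
u_g = −(1.3×10⁻³)/(−5.23×10⁻⁵ × 1.03) = 24.2 m/s;  v_g = (−2.5×10⁻³)/(−5.23×10⁻⁵ × 1.03) = 46.5 m/s
|V_g| = √(u_g² + v_g²) = 52.4 m/s

52 m/s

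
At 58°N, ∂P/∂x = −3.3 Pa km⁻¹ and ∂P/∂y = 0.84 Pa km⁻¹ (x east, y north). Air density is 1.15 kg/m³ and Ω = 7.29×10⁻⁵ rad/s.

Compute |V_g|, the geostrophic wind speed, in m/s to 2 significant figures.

24 m/s

Coriolis parameter at 58°N:
f = 2Ω sin φ = 2 × 7.29×10⁻⁵ × sin 58° = 1.24×10⁻⁴ s⁻¹
Component geostrophic relations (x east, y north):
u_g = −(1/(fρ)) ∂P/∂y,  v_g = (1/(fρ)) ∂P/∂x
u_g = −(0.84×10⁻³)/(1.24×10⁻⁴ × 1.15) = −5.91 m/s;  v_g = (−3.3×10⁻³)/(1.24×10⁻⁴ × 1.15) = −23.2 m/s
|V_g| = √(u_g² + v_g²) = 23.9 m/s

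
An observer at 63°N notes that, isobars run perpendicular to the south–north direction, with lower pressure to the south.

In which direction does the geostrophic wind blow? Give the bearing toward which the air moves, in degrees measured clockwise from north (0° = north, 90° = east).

270°

The pressure-gradient force points toward the south (bearing 180°).
Geostrophic balance: in the Northern Hemisphere the Coriolis force deflects motion to the right, so the geostrophic wind blows 90° to the right of the pressure-gradient force (low pressure on the left).
Rotating 180° by 90° clockwise gives 270° — the wind blows toward the west.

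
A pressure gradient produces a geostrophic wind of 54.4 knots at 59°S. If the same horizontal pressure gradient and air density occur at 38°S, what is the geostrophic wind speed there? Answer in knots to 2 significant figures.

76 knots

With the same pressure gradient and density, V_g ∝ 1/f ∝ 1/sin φ.
V₂ = V₁ · sin φ₁ / sin φ₂ = 54.4 × sin 59° / sin 38°
V₂ = 54.4 × 0.8572/0.6157 = 76 knots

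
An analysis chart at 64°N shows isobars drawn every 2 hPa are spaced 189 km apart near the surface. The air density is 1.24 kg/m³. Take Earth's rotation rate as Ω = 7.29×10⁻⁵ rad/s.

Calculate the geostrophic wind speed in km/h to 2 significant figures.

23 km/h

Coriolis parameter at 64°N:
f = 2Ω sin φ = 2 × 7.29×10⁻⁵ × sin 64° = 1.31×10⁻⁴ s⁻¹
Pressure gradient: |∂P/∂n| = 200 Pa / 189000 m = 1.06×10⁻³ Pa/m
Geostrophic balance (pressure-gradient force = Coriolis force):
V_g = (1/(fρ)) |∂P/∂n| = 1.06×10⁻³ / (1.31×10⁻⁴ × 1.24) = 6.51 m/s
Converting: 6.51 m/s × 3.6 = 23 km/h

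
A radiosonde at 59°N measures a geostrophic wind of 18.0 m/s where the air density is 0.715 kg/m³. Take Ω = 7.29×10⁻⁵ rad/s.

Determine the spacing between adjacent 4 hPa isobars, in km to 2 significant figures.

250 km

Coriolis parameter at 59°N:
f = 2Ω sin φ = 2 × 7.29×10⁻⁵ × sin 59° = 1.25×10⁻⁴ s⁻¹
Geostrophic balance rearranged: |∂P/∂n| = f ρ V_g
|∂P/∂n| = 1.25×10⁻⁴ × 0.715 × 18.0 = 1.61×10⁻³ Pa/m
Isobar spacing: Δn = ΔP/|∂P/∂n| = 400 Pa / 1.61×10⁻³ Pa/m = 248690 m ≈ 250 km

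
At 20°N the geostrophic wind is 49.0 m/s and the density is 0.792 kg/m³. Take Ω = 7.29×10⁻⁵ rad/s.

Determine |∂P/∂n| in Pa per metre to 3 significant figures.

1.94×10⁻³ Pa/m

Coriolis parameter at 20°N:
f = 2Ω sin φ = 2 × 7.29×10⁻⁵ × sin 20° = 4.99×10⁻⁵ s⁻¹
Geostrophic balance rearranged: |∂P/∂n| = f ρ V_g
|∂P/∂n| = 4.99×10⁻⁵ × 0.792 × 49.0 = 1.94×10⁻³ Pa/m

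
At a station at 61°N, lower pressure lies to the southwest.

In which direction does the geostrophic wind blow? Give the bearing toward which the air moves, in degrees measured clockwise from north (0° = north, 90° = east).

315°

The pressure-gradient force points toward the southwest (bearing 225°).
Geostrophic balance: in the Northern Hemisphere the Coriolis force deflects motion to the right, so the geostrophic wind blows 90° to the right of the pressure-gradient force (low pressure on the left).
Rotating 225° by 90° clockwise gives 315° — the wind blows toward the northwest.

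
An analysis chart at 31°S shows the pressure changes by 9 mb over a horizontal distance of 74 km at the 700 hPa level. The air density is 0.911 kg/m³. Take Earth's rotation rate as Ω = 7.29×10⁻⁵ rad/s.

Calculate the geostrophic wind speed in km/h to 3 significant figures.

640 km/h

Coriolis parameter at 31°S:
f = 2Ω sin φ = 2 × 7.29×10⁻⁵ × sin 31° = 7.51×10⁻⁵ s⁻¹
Pressure gradient: |∂P/∂n| = 900 Pa / 74000 m = 1.22×10⁻² Pa/m
Geostrophic balance (pressure-gradient force = Coriolis force):
V_g = (1/(fρ)) |∂P/∂n| = 1.22×10⁻² / (7.51×10⁻⁵ × 0.911) = 178 m/s
Converting: 178 m/s × 3.6 = 640 km/h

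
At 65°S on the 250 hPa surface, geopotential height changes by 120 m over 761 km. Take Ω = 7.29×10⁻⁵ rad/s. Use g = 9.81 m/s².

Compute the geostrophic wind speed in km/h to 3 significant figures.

42.1 km/h

Coriolis parameter at 65°S:
f = 2Ω sin φ = 2 × 7.29×10⁻⁵ × sin 65° = 1.32×10⁻⁴ s⁻¹
Height gradient: |∂Z/∂n| = 120 m / 761000 m = 1.58×10⁻⁴
On a pressure surface, geostrophic balance gives V_g = (g/f)|∂Z/∂n|:
V_g = 9.81 × 1.58×10⁻⁴ / 1.32×10⁻⁴ = 11.7 m/s
Converting: 11.7 m/s × 3.6 = 42.1 km/h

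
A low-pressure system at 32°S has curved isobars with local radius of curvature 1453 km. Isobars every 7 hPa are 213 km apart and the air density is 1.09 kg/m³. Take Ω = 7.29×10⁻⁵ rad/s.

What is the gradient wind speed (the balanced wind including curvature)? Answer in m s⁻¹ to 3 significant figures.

30.7 m s⁻¹

Coriolis parameter at 32°S:
f = 2Ω sin φ = 2 × 7.29×10⁻⁵ × sin 32° = 7.73×10⁻⁵ s⁻¹
Pressure gradient: |∂P/∂n| = 700 Pa / 213000 m = 3.29×10⁻³ Pa/m
Geostrophic speed: V_g = |∂P/∂n|/(fρ) = 3.29×10⁻³/(7.73×10⁻⁵ × 1.09) = 39.0 m/s
Around a low, centrifugal force acts outward with Coriolis, so pressure-gradient force balances both:
(1/ρ)|∂P/∂n| = fV + V²/R  →  V² + fR·V − fR·V_g = 0
With fR = 7.73×10⁻⁵ × 1453×10³ m = 112 m/s:
V = [−fR + √((fR)² + 4 fR V_g)]/2 = [−112 + √(112² + 4×112×39)]/2 = 30.7 m/s
Subgeostrophic (V < V_g = 39 m/s), as expected around a low.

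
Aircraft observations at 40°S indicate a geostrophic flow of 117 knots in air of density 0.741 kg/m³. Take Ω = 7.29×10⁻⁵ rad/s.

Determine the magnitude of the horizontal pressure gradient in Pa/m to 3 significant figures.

Coriolis parameter at 40°S:
f = 2Ω sin φ = 2 × 7.29×10⁻⁵ × sin 40° = 9.37×10⁻⁵ s⁻¹
Wind speed in SI: 117 knots = 60.2 m/s
Geostrophic balance rearranged: |∂P/∂n| = f ρ V_g
|∂P/∂n| = 9.37×10⁻⁵ × 0.741 × 60.2 = 4.18×10⁻³ Pa/m

4.18×10⁻³ Pa/m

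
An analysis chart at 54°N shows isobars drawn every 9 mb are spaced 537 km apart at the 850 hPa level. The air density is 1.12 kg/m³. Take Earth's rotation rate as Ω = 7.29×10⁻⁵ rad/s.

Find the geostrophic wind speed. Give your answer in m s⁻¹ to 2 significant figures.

13 m s⁻¹

Coriolis parameter at 54°N:
f = 2Ω sin φ = 2 × 7.29×10⁻⁵ × sin 54° = 1.18×10⁻⁴ s⁻¹
Pressure gradient: |∂P/∂n| = 900 Pa / 537000 m = 1.68×10⁻³ Pa/m
Geostrophic balance (pressure-gradient force = Coriolis force):
V_g = (1/(fρ)) |∂P/∂n| = 1.68×10⁻³ / (1.18×10⁻⁴ × 1.12) = 12.7 m/s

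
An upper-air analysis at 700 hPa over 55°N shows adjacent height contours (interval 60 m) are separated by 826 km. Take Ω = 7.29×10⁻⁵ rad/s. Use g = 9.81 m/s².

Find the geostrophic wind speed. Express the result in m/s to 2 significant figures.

6.0 m/s

Coriolis parameter at 55°N:
f = 2Ω sin φ = 2 × 7.29×10⁻⁵ × sin 55° = 1.19×10⁻⁴ s⁻¹
Height gradient: |∂Z/∂n| = 60 m / 826000 m = 7.26×10⁻⁵
On a pressure surface, geostrophic balance gives V_g = (g/f)|∂Z/∂n|:
V_g = 9.81 × 7.26×10⁻⁵ / 1.19×10⁻⁴ = 5.97 m/s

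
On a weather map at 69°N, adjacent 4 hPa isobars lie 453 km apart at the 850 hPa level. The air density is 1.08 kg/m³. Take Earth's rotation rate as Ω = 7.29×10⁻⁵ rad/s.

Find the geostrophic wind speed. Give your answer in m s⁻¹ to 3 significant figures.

6.01 m s⁻¹

Coriolis parameter at 69°N:
f = 2Ω sin φ = 2 × 7.29×10⁻⁵ × sin 69° = 1.36×10⁻⁴ s⁻¹
Pressure gradient: |∂P/∂n| = 400 Pa / 453000 m = 8.83×10⁻⁴ Pa/m
Geostrophic balance (pressure-gradient force = Coriolis force):
V_g = (1/(fρ)) |∂P/∂n| = 8.83×10⁻⁴ / (1.36×10⁻⁴ × 1.08) = 6.01 m/s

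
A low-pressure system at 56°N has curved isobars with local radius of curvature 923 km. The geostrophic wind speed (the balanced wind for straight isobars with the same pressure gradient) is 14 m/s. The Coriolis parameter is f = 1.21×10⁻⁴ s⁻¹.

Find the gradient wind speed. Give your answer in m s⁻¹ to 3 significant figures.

12.6 m s⁻¹

Around a low, centrifugal force acts outward with Coriolis, so pressure-gradient force balances both:
(1/ρ)|∂P/∂n| = fV + V²/R  →  V² + fR·V − fR·V_g = 0
With fR = 1.21×10⁻⁴ × 923×10³ m = 112 m/s:
V = [−fR + √((fR)² + 4 fR V_g)]/2 = [−112 + √(112² + 4×112×14)]/2 = 12.6 m/s
Subgeostrophic (V < V_g = 14 m/s), as expected around a low.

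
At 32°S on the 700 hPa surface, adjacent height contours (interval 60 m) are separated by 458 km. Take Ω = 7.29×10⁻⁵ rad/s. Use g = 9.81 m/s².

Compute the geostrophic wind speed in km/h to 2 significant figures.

60 km/h

Coriolis parameter at 32°S:
f = 2Ω sin φ = 2 × 7.29×10⁻⁵ × sin 32° = 7.73×10⁻⁵ s⁻¹
Height gradient: |∂Z/∂n| = 60 m / 458000 m = 1.31×10⁻⁴
On a pressure surface, geostrophic balance gives V_g = (g/f)|∂Z/∂n|:
V_g = 9.81 × 1.31×10⁻⁴ / 7.73×10⁻⁵ = 16.6 m/s
Converting: 16.6 m/s × 3.6 = 60 km/h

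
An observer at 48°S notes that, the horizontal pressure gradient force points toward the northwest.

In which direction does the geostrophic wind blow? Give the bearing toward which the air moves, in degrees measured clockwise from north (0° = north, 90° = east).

225°

The pressure-gradient force points toward the northwest (bearing 315°).
Geostrophic balance: in the Southern Hemisphere the Coriolis force deflects motion to the left, so the geostrophic wind blows 90° to the left of the pressure-gradient force (low pressure on the right).
Rotating 315° by 90° counterclockwise gives 225° — the wind blows toward the southwest.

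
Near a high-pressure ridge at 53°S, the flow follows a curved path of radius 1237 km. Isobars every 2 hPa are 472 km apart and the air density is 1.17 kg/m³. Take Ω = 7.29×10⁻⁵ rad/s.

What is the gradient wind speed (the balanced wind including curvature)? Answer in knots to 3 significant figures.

Coriolis parameter at 53°S:
f = 2Ω sin φ = 2 × 7.29×10⁻⁵ × sin 53° = 1.16×10⁻⁴ s⁻¹
Pressure gradient: |∂P/∂n| = 200 Pa / 472000 m = 4.24×10⁻⁴ Pa/m
Geostrophic speed: V_g = |∂P/∂n|/(fρ) = 4.24×10⁻⁴/(1.16×10⁻⁴ × 1.17) = 3.11 m/s
Around a high, pressure-gradient force acts outward with centrifugal, so Coriolis balances both:
fV = (1/ρ)|∂P/∂n| + V²/R  →  V² − fR·V + fR·V_g = 0
With fR = 1.16×10⁻⁴ × 1237×10³ m = 144 m/s:
V = [fR − √((fR)² − 4 fR V_g)]/2 = [144 − √(144² − 4×144×3.11)]/2 = 3.18 m/s
Supergeostrophic (V > V_g = 3.11 m/s), as expected around a high.
Converting: 3.18 m/s × 1.944 = 6.18 knots

6.18 knots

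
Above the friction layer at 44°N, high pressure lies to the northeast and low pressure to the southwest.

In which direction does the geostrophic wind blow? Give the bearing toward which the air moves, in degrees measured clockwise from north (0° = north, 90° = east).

The pressure-gradient force points toward the southwest (bearing 225°).
Geostrophic balance: in the Northern Hemisphere the Coriolis force deflects motion to the right, so the geostrophic wind blows 90° to the right of the pressure-gradient force (low pressure on the left).
Rotating 225° by 90° clockwise gives 315° — the wind blows toward the northwest.

315°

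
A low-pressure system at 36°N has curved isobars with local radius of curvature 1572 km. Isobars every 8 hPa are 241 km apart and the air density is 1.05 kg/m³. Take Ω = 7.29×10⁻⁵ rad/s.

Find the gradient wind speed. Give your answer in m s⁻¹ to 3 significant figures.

Coriolis parameter at 36°N:
f = 2Ω sin φ = 2 × 7.29×10⁻⁵ × sin 36° = 8.57×10⁻⁵ s⁻¹
Pressure gradient: |∂P/∂n| = 800 Pa / 241000 m = 3.32×10⁻³ Pa/m
Geostrophic speed: V_g = |∂P/∂n|/(fρ) = 3.32×10⁻³/(8.57×10⁻⁵ × 1.05) = 36.9 m/s
Around a low, centrifugal force acts outward with Coriolis, so pressure-gradient force balances both:
(1/ρ)|∂P/∂n| = fV + V²/R  →  V² + fR·V − fR·V_g = 0
With fR = 8.57×10⁻⁵ × 1572×10³ m = 135 m/s:
V = [−fR + √((fR)² + 4 fR V_g)]/2 = [−135 + √(135² + 4×135×36.9)]/2 = 30.1 m/s
Subgeostrophic (V < V_g = 36.9 m/s), as expected around a low.

30.1 m s⁻¹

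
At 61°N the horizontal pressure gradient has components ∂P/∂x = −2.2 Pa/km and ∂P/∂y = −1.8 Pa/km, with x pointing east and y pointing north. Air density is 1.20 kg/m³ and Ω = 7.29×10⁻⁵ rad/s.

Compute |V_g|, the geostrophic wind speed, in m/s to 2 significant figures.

19 m/s

Coriolis parameter at 61°N:
f = 2Ω sin φ = 2 × 7.29×10⁻⁵ × sin 61° = 1.28×10⁻⁴ s⁻¹
Component geostrophic relations (x east, y north):
u_g = −(1/(fρ)) ∂P/∂y,  v_g = (1/(fρ)) ∂P/∂x
u_g = −(−1.8×10⁻³)/(1.28×10⁻⁴ × 1.20) = 11.8 m/s;  v_g = (−2.2×10⁻³)/(1.28×10⁻⁴ × 1.20) = −14.4 m/s
|V_g| = √(u_g² + v_g²) = 18.6 m/s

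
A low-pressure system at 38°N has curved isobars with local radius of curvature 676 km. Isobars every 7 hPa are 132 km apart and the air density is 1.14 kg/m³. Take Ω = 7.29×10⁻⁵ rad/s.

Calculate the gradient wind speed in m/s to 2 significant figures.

33 m/s

Coriolis parameter at 38°N:
f = 2Ω sin φ = 2 × 7.29×10⁻⁵ × sin 38° = 8.98×10⁻⁵ s⁻¹
Pressure gradient: |∂P/∂n| = 700 Pa / 132000 m = 5.30×10⁻³ Pa/m
Geostrophic speed: V_g = |∂P/∂n|/(fρ) = 5.30×10⁻³/(8.98×10⁻⁵ × 1.14) = 51.8 m/s
Around a low, centrifugal force acts outward with Coriolis, so pressure-gradient force balances both:
(1/ρ)|∂P/∂n| = fV + V²/R  →  V² + fR·V − fR·V_g = 0
With fR = 8.98×10⁻⁵ × 676×10³ m = 60.7 m/s:
V = [−fR + √((fR)² + 4 fR V_g)]/2 = [−60.7 + √(60.7² + 4×60.7×51.8)]/2 = 33.4 m/s
Subgeostrophic (V < V_g = 51.8 m/s), as expected around a low.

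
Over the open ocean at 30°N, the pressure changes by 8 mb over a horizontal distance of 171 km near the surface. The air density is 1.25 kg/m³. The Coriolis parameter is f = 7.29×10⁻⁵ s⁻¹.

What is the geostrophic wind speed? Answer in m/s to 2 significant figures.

Pressure gradient: |∂P/∂n| = 800 Pa / 171000 m = 4.68×10⁻³ Pa/m
Geostrophic balance (pressure-gradient force = Coriolis force):
V_g = (1/(fρ)) |∂P/∂n| = 4.68×10⁻³ / (7.29×10⁻⁵ × 1.25) = 51.3 m/s

51 m/s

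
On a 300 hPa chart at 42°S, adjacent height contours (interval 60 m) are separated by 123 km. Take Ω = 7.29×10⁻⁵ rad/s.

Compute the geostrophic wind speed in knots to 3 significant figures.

Coriolis parameter at 42°S:
f = 2Ω sin φ = 2 × 7.29×10⁻⁵ × sin 42° = 9.76×10⁻⁵ s⁻¹
Height gradient: |∂Z/∂n| = 60 m / 123000 m = 4.88×10⁻⁴
On a pressure surface, geostrophic balance gives V_g = (g/f)|∂Z/∂n|:
V_g = 9.81 × 4.88×10⁻⁴ / 9.76×10⁻⁵ = 49.1 m/s
Converting: 49.1 m/s × 1.944 = 95.3 knots

95.3 knots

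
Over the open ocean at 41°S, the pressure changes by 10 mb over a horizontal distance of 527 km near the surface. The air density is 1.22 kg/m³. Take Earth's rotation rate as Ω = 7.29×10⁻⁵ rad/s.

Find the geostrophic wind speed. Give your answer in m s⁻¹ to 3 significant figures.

16.3 m s⁻¹

Coriolis parameter at 41°S:
f = 2Ω sin φ = 2 × 7.29×10⁻⁵ × sin 41° = 9.57×10⁻⁵ s⁻¹
Pressure gradient: |∂P/∂n| = 1000 Pa / 527000 m = 1.90×10⁻³ Pa/m
Geostrophic balance (pressure-gradient force = Coriolis force):
V_g = (1/(fρ)) |∂P/∂n| = 1.90×10⁻³ / (9.57×10⁻⁵ × 1.22) = 16.3 m/s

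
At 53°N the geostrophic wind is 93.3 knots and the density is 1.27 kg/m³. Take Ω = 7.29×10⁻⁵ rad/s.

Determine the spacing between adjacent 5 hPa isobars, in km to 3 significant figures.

Coriolis parameter at 53°N:
f = 2Ω sin φ = 2 × 7.29×10⁻⁵ × sin 53° = 1.16×10⁻⁴ s⁻¹
Wind speed in SI: 93.3 knots = 48.0 m/s
Geostrophic balance rearranged: |∂P/∂n| = f ρ V_g
|∂P/∂n| = 1.16×10⁻⁴ × 1.27 × 48.0 = 7.10×10⁻³ Pa/m
Isobar spacing: Δn = ΔP/|∂P/∂n| = 500 Pa / 7.10×10⁻³ Pa/m = 70443 m ≈ 70.4 km

70.4 km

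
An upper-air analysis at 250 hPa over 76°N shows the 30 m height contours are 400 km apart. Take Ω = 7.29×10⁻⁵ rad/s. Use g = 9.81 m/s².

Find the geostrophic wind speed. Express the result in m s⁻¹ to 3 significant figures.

Coriolis parameter at 76°N:
f = 2Ω sin φ = 2 × 7.29×10⁻⁵ × sin 76° = 1.41×10⁻⁴ s⁻¹
Height gradient: |∂Z/∂n| = 30 m / 400000 m = 7.50×10⁻⁵
On a pressure surface, geostrophic balance gives V_g = (g/f)|∂Z/∂n|:
V_g = 9.81 × 7.50×10⁻⁵ / 1.41×10⁻⁴ = 5.20 m/s

5.20 m s⁻¹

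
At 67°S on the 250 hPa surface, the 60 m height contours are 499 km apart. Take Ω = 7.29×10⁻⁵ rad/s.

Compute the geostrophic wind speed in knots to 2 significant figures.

17 knots

Coriolis parameter at 67°S:
f = 2Ω sin φ = 2 × 7.29×10⁻⁵ × sin 67° = 1.34×10⁻⁴ s⁻¹
Height gradient: |∂Z/∂n| = 60 m / 499000 m = 1.20×10⁻⁴
On a pressure surface, geostrophic balance gives V_g = (g/f)|∂Z/∂n|:
V_g = 9.81 × 1.20×10⁻⁴ / 1.34×10⁻⁴ = 8.79 m/s
Converting: 8.79 m/s × 1.944 = 17 knots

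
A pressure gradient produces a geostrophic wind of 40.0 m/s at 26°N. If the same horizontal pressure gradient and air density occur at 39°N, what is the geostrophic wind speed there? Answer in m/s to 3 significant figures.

With the same pressure gradient and density, V_g ∝ 1/f ∝ 1/sin φ.
V₂ = V₁ · sin φ₁ / sin φ₂ = 40.0 × sin 26° / sin 39°
V₂ = 40.0 × 0.4384/0.6293 = 27.9 m/s

27.9 m/s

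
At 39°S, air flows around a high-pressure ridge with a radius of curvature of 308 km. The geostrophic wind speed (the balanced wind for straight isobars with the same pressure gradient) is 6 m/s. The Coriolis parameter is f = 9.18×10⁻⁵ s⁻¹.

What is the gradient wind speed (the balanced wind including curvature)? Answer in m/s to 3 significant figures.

8.64 m/s

Around a high, pressure-gradient force acts outward with centrifugal, so Coriolis balances both:
fV = (1/ρ)|∂P/∂n| + V²/R  →  V² − fR·V + fR·V_g = 0
With fR = 9.18×10⁻⁵ × 308×10³ m = 28.3 m/s:
V = [fR − √((fR)² − 4 fR V_g)]/2 = [28.3 − √(28.3² − 4×28.3×6)]/2 = 8.64 m/s
Supergeostrophic (V > V_g = 6 m/s), as expected around a high.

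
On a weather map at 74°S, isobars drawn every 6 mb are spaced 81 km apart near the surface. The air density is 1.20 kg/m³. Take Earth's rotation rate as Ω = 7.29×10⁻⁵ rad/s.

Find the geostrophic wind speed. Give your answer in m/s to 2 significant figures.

Coriolis parameter at 74°S:
f = 2Ω sin φ = 2 × 7.29×10⁻⁵ × sin 74° = 1.40×10⁻⁴ s⁻¹
Pressure gradient: |∂P/∂n| = 600 Pa / 81000 m = 7.41×10⁻³ Pa/m
Geostrophic balance (pressure-gradient force = Coriolis force):
V_g = (1/(fρ)) |∂P/∂n| = 7.41×10⁻³ / (1.40×10⁻⁴ × 1.20) = 44.0 m/s

44 m/s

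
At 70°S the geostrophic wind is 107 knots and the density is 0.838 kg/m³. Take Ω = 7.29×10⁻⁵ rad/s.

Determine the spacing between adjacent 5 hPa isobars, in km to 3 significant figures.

79.1 km

Coriolis parameter at 70°S:
f = 2Ω sin φ = 2 × 7.29×10⁻⁵ × sin 70° = 1.37×10⁻⁴ s⁻¹
Wind speed in SI: 107 knots = 55.0 m/s
Geostrophic balance rearranged: |∂P/∂n| = f ρ V_g
|∂P/∂n| = 1.37×10⁻⁴ × 0.838 × 55.0 = 6.32×10⁻³ Pa/m
Isobar spacing: Δn = ΔP/|∂P/∂n| = 500 Pa / 6.32×10⁻³ Pa/m = 79115 m ≈ 79.1 km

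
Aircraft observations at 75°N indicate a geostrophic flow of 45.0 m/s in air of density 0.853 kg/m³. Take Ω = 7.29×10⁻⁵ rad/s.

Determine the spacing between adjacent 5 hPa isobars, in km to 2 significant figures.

Coriolis parameter at 75°N:
f = 2Ω sin φ = 2 × 7.29×10⁻⁵ × sin 75° = 1.41×10⁻⁴ s⁻¹
Geostrophic balance rearranged: |∂P/∂n| = f ρ V_g
|∂P/∂n| = 1.41×10⁻⁴ × 0.853 × 45.0 = 5.41×10⁻³ Pa/m
Isobar spacing: Δn = ΔP/|∂P/∂n| = 500 Pa / 5.41×10⁻³ Pa/m = 92493 m ≈ 92 km

92 km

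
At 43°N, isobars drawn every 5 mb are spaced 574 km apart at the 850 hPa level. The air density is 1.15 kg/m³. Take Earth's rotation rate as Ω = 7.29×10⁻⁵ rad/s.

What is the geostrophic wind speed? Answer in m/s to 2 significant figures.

Coriolis parameter at 43°N:
f = 2Ω sin φ = 2 × 7.29×10⁻⁵ × sin 43° = 9.94×10⁻⁵ s⁻¹
Pressure gradient: |∂P/∂n| = 500 Pa / 574000 m = 8.71×10⁻⁴ Pa/m
Geostrophic balance (pressure-gradient force = Coriolis force):
V_g = (1/(fρ)) |∂P/∂n| = 8.71×10⁻⁴ / (9.94×10⁻⁵ × 1.15) = 7.62 m/s

7.6 m/s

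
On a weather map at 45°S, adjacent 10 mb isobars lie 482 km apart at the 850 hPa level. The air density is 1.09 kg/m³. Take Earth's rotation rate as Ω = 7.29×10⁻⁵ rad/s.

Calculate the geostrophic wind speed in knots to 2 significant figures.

36 knots

Coriolis parameter at 45°S:
f = 2Ω sin φ = 2 × 7.29×10⁻⁵ × sin 45° = 1.03×10⁻⁴ s⁻¹
Pressure gradient: |∂P/∂n| = 1000 Pa / 482000 m = 2.07×10⁻³ Pa/m
Geostrophic balance (pressure-gradient force = Coriolis force):
V_g = (1/(fρ)) |∂P/∂n| = 2.07×10⁻³ / (1.03×10⁻⁴ × 1.09) = 18.5 m/s
Converting: 18.5 m/s × 1.944 = 36 knots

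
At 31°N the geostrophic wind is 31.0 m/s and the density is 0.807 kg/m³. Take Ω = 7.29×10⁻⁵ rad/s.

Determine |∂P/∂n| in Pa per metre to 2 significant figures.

1.9×10⁻³ Pa/m

Coriolis parameter at 31°N:
f = 2Ω sin φ = 2 × 7.29×10⁻⁵ × sin 31° = 7.51×10⁻⁵ s⁻¹
Geostrophic balance rearranged: |∂P/∂n| = f ρ V_g
|∂P/∂n| = 7.51×10⁻⁵ × 0.807 × 31.0 = 1.88×10⁻³ Pa/m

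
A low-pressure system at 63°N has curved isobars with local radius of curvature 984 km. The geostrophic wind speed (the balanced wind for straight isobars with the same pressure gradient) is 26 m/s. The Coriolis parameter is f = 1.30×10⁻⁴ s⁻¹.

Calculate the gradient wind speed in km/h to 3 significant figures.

Around a low, centrifugal force acts outward with Coriolis, so pressure-gradient force balances both:
(1/ρ)|∂P/∂n| = fV + V²/R  →  V² + fR·V − fR·V_g = 0
With fR = 1.30×10⁻⁴ × 984×10³ m = 128 m/s:
V = [−fR + √((fR)² + 4 fR V_g)]/2 = [−128 + √(128² + 4×128×26)]/2 = 22.2 m/s
Subgeostrophic (V < V_g = 26 m/s), as expected around a low.
Converting: 22.2 m/s × 3.6 = 79.8 km/h

79.8 km/h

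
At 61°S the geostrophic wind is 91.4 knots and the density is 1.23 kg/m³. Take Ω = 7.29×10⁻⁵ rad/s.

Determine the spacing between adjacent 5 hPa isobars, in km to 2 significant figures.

Coriolis parameter at 61°S:
f = 2Ω sin φ = 2 × 7.29×10⁻⁵ × sin 61° = 1.28×10⁻⁴ s⁻¹
Wind speed in SI: 91.4 knots = 47.0 m/s
Geostrophic balance rearranged: |∂P/∂n| = f ρ V_g
|∂P/∂n| = 1.28×10⁻⁴ × 1.23 × 47.0 = 7.38×10⁻³ Pa/m
Isobar spacing: Δn = ΔP/|∂P/∂n| = 500 Pa / 7.38×10⁻³ Pa/m = 67796 m ≈ 68 km

68 km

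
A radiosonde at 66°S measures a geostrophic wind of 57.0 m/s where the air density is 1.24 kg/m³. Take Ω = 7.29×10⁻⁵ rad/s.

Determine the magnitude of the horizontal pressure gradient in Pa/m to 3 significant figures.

Coriolis parameter at 66°S:
f = 2Ω sin φ = 2 × 7.29×10⁻⁵ × sin 66° = 1.33×10⁻⁴ s⁻¹
Geostrophic balance rearranged: |∂P/∂n| = f ρ V_g
|∂P/∂n| = 1.33×10⁻⁴ × 1.24 × 57.0 = 9.41×10⁻³ Pa/m

9.41×10⁻³ Pa/m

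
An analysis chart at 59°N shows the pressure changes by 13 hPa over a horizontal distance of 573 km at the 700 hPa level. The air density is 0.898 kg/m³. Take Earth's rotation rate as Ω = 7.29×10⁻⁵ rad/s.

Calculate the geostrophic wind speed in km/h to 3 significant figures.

Coriolis parameter at 59°N:
f = 2Ω sin φ = 2 × 7.29×10⁻⁵ × sin 59° = 1.25×10⁻⁴ s⁻¹
Pressure gradient: |∂P/∂n| = 1300 Pa / 573000 m = 2.27×10⁻³ Pa/m
Geostrophic balance (pressure-gradient force = Coriolis force):
V_g = (1/(fρ)) |∂P/∂n| = 2.27×10⁻³ / (1.25×10⁻⁴ × 0.898) = 20.2 m/s
Converting: 20.2 m/s × 3.6 = 72.8 km/h

72.8 km/h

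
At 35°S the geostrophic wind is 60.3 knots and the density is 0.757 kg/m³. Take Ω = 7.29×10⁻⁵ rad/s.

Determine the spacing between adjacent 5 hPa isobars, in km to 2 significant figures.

250 km

Coriolis parameter at 35°S:
f = 2Ω sin φ = 2 × 7.29×10⁻⁵ × sin 35° = 8.36×10⁻⁵ s⁻¹
Wind speed in SI: 60.3 knots = 31.0 m/s
Geostrophic balance rearranged: |∂P/∂n| = f ρ V_g
|∂P/∂n| = 8.36×10⁻⁵ × 0.757 × 31.0 = 1.96×10⁻³ Pa/m
Isobar spacing: Δn = ΔP/|∂P/∂n| = 500 Pa / 1.96×10⁻³ Pa/m = 254607 m ≈ 250 km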